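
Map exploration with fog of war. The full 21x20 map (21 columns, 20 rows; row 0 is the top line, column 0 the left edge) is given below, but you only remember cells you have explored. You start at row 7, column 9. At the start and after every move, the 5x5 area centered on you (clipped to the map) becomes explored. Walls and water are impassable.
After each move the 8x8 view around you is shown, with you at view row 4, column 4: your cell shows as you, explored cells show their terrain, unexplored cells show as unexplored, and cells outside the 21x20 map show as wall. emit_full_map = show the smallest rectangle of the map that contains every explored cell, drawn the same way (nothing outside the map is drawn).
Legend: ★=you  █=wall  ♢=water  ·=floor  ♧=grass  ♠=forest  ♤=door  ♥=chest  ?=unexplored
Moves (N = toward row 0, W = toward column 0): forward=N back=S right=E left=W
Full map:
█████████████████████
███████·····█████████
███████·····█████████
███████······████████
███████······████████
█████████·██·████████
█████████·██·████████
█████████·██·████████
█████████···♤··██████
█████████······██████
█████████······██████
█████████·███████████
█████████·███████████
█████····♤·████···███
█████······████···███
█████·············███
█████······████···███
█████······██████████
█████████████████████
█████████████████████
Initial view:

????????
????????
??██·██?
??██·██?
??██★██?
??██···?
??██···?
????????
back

????????
??██·██?
??██·██?
??██·██?
??██★··?
??██···?
??██···?
????????

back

??██·██?
??██·██?
??██·██?
??██···?
??██★··?
??██···?
??██·██?
????????

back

??██·██?
??██·██?
??██···?
??██···?
??██★··?
??██·██?
??██·██?
????????

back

??██·██?
??██···?
??██···?
??██···?
??██★██?
??██·██?
??··♤·█?
????????

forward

??██·██?
??██·██?
??██···?
??██···?
??██★··?
??██·██?
??██·██?
??··♤·█?

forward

??██·██?
??██·██?
??██·██?
??██···?
??██★··?
??██···?
??██·██?
??██·██?

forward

????????
??██·██?
??██·██?
??██·██?
??██★··?
??██···?
??██···?
??██·██?

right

????????
?██·██??
?██·██·?
?██·██·?
?██·★·♤?
?██····?
?██····?
?██·██??

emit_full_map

██·██?
██·██·
██·██·
██·★·♤
██····
██····
██·██?
██·██?
··♤·█?

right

????????
██·██???
██·██·█?
██·██·█?
██··★♤·?
██·····?
██·····?
██·██???

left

????????
?██·██??
?██·██·█
?██·██·█
?██·★·♤·
?██·····
?██·····
?██·██??

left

????????
??██·██?
??██·██·
??██·██·
??██★··♤
??██····
??██····
??██·██?

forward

????????
????????
??██·██?
??██·██·
??██★██·
??██···♤
??██····
??██····

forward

????????
????????
??·····?
??██·██?
??██★██·
??██·██·
??██···♤
??██····

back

????????
??·····?
??██·██?
??██·██·
??██★██·
??██···♤
??██····
??██····

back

??·····?
??██·██?
??██·██·
??██·██·
??██★··♤
??██····
??██····
??██·██?

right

?·····??
?██·██??
?██·██·█
?██·██·█
?██·★·♤·
?██·····
?██·····
?██·██??

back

?██·██??
?██·██·█
?██·██·█
?██···♤·
?██·★···
?██·····
?██·███?
?██·██??

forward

?·····??
?██·██??
?██·██·█
?██·██·█
?██·★·♤·
?██·····
?██·····
?██·███?

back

?██·██??
?██·██·█
?██·██·█
?██···♤·
?██·★···
?██·····
?██·███?
?██·██??

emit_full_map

·····??
██·██??
██·██·█
██·██·█
██···♤·
██·★···
██·····
██·███?
██·██??
··♤·█??

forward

?·····??
?██·██??
?██·██·█
?██·██·█
?██·★·♤·
?██·····
?██·····
?██·███?


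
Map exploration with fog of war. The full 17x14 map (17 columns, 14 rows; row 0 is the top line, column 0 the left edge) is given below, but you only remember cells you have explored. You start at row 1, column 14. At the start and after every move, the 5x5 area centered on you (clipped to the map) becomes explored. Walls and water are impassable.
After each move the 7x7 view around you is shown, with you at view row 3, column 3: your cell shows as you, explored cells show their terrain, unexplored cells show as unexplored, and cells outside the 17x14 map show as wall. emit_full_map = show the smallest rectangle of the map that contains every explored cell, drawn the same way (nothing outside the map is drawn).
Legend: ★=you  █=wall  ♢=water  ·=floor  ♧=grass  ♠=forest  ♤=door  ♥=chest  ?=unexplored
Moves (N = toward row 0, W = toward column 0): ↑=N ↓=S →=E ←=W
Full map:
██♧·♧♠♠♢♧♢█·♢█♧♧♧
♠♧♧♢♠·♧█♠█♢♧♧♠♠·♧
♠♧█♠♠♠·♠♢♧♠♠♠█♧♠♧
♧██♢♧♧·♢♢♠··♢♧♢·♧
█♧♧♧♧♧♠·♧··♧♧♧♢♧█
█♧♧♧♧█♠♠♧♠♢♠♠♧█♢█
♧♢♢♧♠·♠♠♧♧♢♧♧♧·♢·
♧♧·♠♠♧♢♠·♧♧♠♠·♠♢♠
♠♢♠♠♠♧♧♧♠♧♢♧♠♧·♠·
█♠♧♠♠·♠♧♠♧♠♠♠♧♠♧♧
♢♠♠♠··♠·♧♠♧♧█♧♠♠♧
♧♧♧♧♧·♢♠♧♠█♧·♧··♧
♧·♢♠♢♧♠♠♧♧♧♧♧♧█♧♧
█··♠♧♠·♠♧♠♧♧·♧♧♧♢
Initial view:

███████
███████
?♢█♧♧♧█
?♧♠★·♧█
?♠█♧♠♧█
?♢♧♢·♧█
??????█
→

███████
███████
♢█♧♧♧██
♧♠♠★♧██
♠█♧♠♧██
♢♧♢·♧██
?????██

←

███████
███████
?♢█♧♧♧█
?♧♠★·♧█
?♠█♧♠♧█
?♢♧♢·♧█
??????█

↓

███████
?♢█♧♧♧█
?♧♠♠·♧█
?♠█★♠♧█
?♢♧♢·♧█
?♧♧♢♧██
??????█

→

███████
♢█♧♧♧██
♧♠♠·♧██
♠█♧★♧██
♢♧♢·♧██
♧♧♢♧███
?????██

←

███████
?♢█♧♧♧█
?♧♠♠·♧█
?♠█★♠♧█
?♢♧♢·♧█
?♧♧♢♧██
??????█

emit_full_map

♢█♧♧♧
♧♠♠·♧
♠█★♠♧
♢♧♢·♧
♧♧♢♧█

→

███████
♢█♧♧♧██
♧♠♠·♧██
♠█♧★♧██
♢♧♢·♧██
♧♧♢♧███
?????██

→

███████
█♧♧♧███
♠♠·♧███
█♧♠★███
♧♢·♧███
♧♢♧████
????███

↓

█♧♧♧███
♠♠·♧███
█♧♠♧███
♧♢·★███
♧♢♧████
?█♢████
????███

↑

███████
█♧♧♧███
♠♠·♧███
█♧♠★███
♧♢·♧███
♧♢♧████
?█♢████

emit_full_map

♢█♧♧♧
♧♠♠·♧
♠█♧♠★
♢♧♢·♧
♧♧♢♧█
??█♢█

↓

█♧♧♧███
♠♠·♧███
█♧♠♧███
♧♢·★███
♧♢♧████
?█♢████
????███

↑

███████
█♧♧♧███
♠♠·♧███
█♧♠★███
♧♢·♧███
♧♢♧████
?█♢████


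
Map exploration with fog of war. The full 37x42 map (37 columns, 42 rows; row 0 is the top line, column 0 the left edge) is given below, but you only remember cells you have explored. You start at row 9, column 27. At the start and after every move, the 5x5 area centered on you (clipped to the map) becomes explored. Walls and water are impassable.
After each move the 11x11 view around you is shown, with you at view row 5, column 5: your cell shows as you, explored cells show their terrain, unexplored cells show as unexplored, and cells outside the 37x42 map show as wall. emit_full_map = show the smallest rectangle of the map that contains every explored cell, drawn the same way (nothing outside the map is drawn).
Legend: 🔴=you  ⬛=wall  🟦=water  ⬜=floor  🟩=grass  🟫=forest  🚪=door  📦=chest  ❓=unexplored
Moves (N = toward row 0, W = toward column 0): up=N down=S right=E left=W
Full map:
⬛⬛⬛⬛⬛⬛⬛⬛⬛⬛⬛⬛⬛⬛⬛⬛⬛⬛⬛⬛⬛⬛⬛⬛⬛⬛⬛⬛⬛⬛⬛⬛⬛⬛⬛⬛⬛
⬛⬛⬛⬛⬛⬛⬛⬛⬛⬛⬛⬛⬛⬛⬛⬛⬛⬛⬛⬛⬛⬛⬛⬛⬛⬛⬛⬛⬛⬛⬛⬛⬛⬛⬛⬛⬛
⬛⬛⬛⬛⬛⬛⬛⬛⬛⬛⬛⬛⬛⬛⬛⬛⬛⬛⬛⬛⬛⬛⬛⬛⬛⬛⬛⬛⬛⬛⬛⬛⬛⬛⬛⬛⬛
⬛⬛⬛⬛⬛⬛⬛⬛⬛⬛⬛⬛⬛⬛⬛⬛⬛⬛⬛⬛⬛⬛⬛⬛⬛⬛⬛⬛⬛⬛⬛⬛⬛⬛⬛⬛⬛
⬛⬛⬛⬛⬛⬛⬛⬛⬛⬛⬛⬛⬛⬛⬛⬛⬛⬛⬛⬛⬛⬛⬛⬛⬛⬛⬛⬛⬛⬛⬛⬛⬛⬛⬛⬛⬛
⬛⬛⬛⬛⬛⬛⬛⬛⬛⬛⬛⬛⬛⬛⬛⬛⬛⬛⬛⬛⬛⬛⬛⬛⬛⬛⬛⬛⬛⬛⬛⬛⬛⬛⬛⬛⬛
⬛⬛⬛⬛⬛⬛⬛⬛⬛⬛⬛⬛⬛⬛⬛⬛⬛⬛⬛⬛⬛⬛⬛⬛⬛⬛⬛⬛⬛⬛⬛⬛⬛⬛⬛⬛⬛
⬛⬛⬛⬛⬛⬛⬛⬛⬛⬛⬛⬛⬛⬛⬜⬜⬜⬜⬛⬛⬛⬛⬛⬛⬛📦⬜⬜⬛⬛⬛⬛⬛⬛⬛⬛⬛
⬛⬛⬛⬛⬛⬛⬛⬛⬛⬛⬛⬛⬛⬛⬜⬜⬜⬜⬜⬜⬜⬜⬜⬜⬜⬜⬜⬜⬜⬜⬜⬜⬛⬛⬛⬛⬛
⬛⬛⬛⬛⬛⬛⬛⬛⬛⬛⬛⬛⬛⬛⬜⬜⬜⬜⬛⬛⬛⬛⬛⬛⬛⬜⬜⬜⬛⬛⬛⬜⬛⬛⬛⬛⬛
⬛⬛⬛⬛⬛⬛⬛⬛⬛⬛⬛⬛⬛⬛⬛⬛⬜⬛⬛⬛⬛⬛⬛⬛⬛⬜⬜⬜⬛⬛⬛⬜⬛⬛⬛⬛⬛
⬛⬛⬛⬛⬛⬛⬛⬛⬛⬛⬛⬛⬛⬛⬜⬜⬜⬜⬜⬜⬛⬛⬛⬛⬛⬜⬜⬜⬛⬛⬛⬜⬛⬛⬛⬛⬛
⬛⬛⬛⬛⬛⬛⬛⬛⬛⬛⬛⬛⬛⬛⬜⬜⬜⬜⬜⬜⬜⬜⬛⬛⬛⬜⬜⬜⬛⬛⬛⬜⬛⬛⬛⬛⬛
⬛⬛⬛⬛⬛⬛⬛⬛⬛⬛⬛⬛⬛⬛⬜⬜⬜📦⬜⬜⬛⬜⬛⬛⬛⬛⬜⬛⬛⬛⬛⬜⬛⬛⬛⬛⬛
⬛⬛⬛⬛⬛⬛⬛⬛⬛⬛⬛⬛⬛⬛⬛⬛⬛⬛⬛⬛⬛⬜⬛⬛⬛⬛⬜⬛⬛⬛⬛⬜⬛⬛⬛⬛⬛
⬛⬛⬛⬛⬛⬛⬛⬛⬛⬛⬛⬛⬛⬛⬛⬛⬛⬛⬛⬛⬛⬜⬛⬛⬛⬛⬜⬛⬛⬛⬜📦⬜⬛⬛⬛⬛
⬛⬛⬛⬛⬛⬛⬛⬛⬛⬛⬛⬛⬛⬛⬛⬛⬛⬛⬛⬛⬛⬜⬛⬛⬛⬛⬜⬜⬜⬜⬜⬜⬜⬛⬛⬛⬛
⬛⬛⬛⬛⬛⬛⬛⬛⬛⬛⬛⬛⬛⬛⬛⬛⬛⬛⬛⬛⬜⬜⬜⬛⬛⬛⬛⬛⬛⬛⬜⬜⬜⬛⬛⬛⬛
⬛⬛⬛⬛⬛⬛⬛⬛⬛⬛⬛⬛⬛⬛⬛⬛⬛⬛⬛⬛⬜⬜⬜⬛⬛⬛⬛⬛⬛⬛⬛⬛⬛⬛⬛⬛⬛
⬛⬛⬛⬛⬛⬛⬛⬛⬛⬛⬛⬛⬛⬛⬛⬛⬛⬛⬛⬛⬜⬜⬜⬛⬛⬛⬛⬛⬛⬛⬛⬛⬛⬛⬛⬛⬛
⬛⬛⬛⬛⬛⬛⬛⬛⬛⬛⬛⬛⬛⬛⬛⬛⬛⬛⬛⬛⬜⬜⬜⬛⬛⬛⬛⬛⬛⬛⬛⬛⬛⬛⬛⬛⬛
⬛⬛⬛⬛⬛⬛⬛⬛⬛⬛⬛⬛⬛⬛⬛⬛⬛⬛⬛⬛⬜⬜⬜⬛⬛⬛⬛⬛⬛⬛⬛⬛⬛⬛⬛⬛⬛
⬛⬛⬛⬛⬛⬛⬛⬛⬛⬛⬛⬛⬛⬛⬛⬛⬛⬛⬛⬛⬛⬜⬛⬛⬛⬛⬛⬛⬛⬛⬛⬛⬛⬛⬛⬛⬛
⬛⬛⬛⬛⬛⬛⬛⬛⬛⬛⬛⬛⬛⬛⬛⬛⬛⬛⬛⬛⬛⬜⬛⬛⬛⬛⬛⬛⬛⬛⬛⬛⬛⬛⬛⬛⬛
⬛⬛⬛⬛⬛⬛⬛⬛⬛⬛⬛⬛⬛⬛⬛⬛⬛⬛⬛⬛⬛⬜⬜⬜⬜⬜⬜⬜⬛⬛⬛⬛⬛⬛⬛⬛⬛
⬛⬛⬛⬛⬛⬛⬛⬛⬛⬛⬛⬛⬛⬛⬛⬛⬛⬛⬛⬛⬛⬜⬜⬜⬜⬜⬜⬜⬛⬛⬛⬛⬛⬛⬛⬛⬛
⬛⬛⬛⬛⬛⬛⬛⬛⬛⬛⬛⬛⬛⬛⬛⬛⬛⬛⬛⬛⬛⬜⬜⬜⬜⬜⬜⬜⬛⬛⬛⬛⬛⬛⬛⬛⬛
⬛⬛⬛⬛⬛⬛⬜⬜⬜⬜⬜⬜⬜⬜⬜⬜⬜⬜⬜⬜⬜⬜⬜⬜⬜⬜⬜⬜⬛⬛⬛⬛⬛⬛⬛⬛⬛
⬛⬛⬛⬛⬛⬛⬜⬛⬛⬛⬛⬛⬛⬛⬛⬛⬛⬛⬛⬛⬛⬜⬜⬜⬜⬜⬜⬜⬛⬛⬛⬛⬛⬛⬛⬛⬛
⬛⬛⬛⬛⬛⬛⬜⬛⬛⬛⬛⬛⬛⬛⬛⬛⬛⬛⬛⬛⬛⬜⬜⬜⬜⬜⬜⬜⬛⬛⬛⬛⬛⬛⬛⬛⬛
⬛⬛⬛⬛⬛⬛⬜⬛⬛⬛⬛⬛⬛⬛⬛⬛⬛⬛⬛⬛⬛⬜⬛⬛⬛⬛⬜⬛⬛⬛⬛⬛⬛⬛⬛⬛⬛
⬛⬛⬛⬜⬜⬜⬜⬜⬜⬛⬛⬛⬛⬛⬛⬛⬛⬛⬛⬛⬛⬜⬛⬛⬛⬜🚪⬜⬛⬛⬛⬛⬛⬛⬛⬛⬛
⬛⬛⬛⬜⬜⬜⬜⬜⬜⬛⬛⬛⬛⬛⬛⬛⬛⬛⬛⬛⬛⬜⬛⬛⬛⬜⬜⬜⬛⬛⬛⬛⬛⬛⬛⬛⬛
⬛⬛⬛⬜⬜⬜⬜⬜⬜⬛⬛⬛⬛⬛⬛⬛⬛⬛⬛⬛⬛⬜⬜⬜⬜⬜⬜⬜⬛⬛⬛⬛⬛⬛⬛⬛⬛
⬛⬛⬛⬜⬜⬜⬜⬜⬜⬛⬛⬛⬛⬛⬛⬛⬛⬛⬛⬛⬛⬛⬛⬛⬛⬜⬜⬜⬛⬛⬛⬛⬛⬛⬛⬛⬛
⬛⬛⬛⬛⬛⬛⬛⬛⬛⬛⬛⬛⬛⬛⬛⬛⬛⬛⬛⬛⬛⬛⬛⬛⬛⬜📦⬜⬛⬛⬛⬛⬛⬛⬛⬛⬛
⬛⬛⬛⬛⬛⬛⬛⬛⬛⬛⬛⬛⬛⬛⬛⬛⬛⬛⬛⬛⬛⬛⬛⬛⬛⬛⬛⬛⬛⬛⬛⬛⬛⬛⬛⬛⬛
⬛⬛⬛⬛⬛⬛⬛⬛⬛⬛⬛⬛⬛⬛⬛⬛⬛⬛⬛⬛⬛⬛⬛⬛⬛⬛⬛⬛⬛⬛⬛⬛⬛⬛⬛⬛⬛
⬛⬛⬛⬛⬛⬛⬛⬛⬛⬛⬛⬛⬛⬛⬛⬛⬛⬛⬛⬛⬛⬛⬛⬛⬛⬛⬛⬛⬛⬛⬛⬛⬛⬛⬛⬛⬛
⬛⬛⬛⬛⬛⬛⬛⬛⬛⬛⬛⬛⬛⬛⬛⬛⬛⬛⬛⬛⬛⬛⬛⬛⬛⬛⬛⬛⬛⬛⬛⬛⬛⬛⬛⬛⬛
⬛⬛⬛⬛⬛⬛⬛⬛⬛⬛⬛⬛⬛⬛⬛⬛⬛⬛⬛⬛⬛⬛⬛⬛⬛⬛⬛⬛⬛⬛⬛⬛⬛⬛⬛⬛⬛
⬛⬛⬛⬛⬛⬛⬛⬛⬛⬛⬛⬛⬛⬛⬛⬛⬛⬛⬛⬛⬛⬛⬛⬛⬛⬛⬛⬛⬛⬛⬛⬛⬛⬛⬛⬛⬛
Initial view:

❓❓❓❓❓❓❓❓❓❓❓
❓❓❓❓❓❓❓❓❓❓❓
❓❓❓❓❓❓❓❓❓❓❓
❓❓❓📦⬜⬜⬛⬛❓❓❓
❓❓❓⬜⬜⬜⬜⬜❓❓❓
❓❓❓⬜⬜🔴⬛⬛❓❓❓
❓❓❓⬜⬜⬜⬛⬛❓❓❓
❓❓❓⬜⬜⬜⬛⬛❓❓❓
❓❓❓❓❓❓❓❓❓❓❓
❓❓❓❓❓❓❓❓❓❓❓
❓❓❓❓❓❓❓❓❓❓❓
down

❓❓❓❓❓❓❓❓❓❓❓
❓❓❓❓❓❓❓❓❓❓❓
❓❓❓📦⬜⬜⬛⬛❓❓❓
❓❓❓⬜⬜⬜⬜⬜❓❓❓
❓❓❓⬜⬜⬜⬛⬛❓❓❓
❓❓❓⬜⬜🔴⬛⬛❓❓❓
❓❓❓⬜⬜⬜⬛⬛❓❓❓
❓❓❓⬜⬜⬜⬛⬛❓❓❓
❓❓❓❓❓❓❓❓❓❓❓
❓❓❓❓❓❓❓❓❓❓❓
❓❓❓❓❓❓❓❓❓❓❓

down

❓❓❓❓❓❓❓❓❓❓❓
❓❓❓📦⬜⬜⬛⬛❓❓❓
❓❓❓⬜⬜⬜⬜⬜❓❓❓
❓❓❓⬜⬜⬜⬛⬛❓❓❓
❓❓❓⬜⬜⬜⬛⬛❓❓❓
❓❓❓⬜⬜🔴⬛⬛❓❓❓
❓❓❓⬜⬜⬜⬛⬛❓❓❓
❓❓❓⬛⬜⬛⬛⬛❓❓❓
❓❓❓❓❓❓❓❓❓❓❓
❓❓❓❓❓❓❓❓❓❓❓
❓❓❓❓❓❓❓❓❓❓❓

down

❓❓❓📦⬜⬜⬛⬛❓❓❓
❓❓❓⬜⬜⬜⬜⬜❓❓❓
❓❓❓⬜⬜⬜⬛⬛❓❓❓
❓❓❓⬜⬜⬜⬛⬛❓❓❓
❓❓❓⬜⬜⬜⬛⬛❓❓❓
❓❓❓⬜⬜🔴⬛⬛❓❓❓
❓❓❓⬛⬜⬛⬛⬛❓❓❓
❓❓❓⬛⬜⬛⬛⬛❓❓❓
❓❓❓❓❓❓❓❓❓❓❓
❓❓❓❓❓❓❓❓❓❓❓
❓❓❓❓❓❓❓❓❓❓❓

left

❓❓❓❓📦⬜⬜⬛⬛❓❓
❓❓❓❓⬜⬜⬜⬜⬜❓❓
❓❓❓❓⬜⬜⬜⬛⬛❓❓
❓❓❓⬛⬜⬜⬜⬛⬛❓❓
❓❓❓⬛⬜⬜⬜⬛⬛❓❓
❓❓❓⬛⬜🔴⬜⬛⬛❓❓
❓❓❓⬛⬛⬜⬛⬛⬛❓❓
❓❓❓⬛⬛⬜⬛⬛⬛❓❓
❓❓❓❓❓❓❓❓❓❓❓
❓❓❓❓❓❓❓❓❓❓❓
❓❓❓❓❓❓❓❓❓❓❓

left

❓❓❓❓❓📦⬜⬜⬛⬛❓
❓❓❓❓❓⬜⬜⬜⬜⬜❓
❓❓❓❓❓⬜⬜⬜⬛⬛❓
❓❓❓⬛⬛⬜⬜⬜⬛⬛❓
❓❓❓⬛⬛⬜⬜⬜⬛⬛❓
❓❓❓⬛⬛🔴⬜⬜⬛⬛❓
❓❓❓⬛⬛⬛⬜⬛⬛⬛❓
❓❓❓⬛⬛⬛⬜⬛⬛⬛❓
❓❓❓❓❓❓❓❓❓❓❓
❓❓❓❓❓❓❓❓❓❓❓
❓❓❓❓❓❓❓❓❓❓❓

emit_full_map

❓❓📦⬜⬜⬛⬛
❓❓⬜⬜⬜⬜⬜
❓❓⬜⬜⬜⬛⬛
⬛⬛⬜⬜⬜⬛⬛
⬛⬛⬜⬜⬜⬛⬛
⬛⬛🔴⬜⬜⬛⬛
⬛⬛⬛⬜⬛⬛⬛
⬛⬛⬛⬜⬛⬛⬛

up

❓❓❓❓❓❓❓❓❓❓❓
❓❓❓❓❓📦⬜⬜⬛⬛❓
❓❓❓❓❓⬜⬜⬜⬜⬜❓
❓❓❓⬛⬛⬜⬜⬜⬛⬛❓
❓❓❓⬛⬛⬜⬜⬜⬛⬛❓
❓❓❓⬛⬛🔴⬜⬜⬛⬛❓
❓❓❓⬛⬛⬜⬜⬜⬛⬛❓
❓❓❓⬛⬛⬛⬜⬛⬛⬛❓
❓❓❓⬛⬛⬛⬜⬛⬛⬛❓
❓❓❓❓❓❓❓❓❓❓❓
❓❓❓❓❓❓❓❓❓❓❓

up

❓❓❓❓❓❓❓❓❓❓❓
❓❓❓❓❓❓❓❓❓❓❓
❓❓❓❓❓📦⬜⬜⬛⬛❓
❓❓❓⬜⬜⬜⬜⬜⬜⬜❓
❓❓❓⬛⬛⬜⬜⬜⬛⬛❓
❓❓❓⬛⬛🔴⬜⬜⬛⬛❓
❓❓❓⬛⬛⬜⬜⬜⬛⬛❓
❓❓❓⬛⬛⬜⬜⬜⬛⬛❓
❓❓❓⬛⬛⬛⬜⬛⬛⬛❓
❓❓❓⬛⬛⬛⬜⬛⬛⬛❓
❓❓❓❓❓❓❓❓❓❓❓

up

❓❓❓❓❓❓❓❓❓❓❓
❓❓❓❓❓❓❓❓❓❓❓
❓❓❓❓❓❓❓❓❓❓❓
❓❓❓⬛⬛📦⬜⬜⬛⬛❓
❓❓❓⬜⬜⬜⬜⬜⬜⬜❓
❓❓❓⬛⬛🔴⬜⬜⬛⬛❓
❓❓❓⬛⬛⬜⬜⬜⬛⬛❓
❓❓❓⬛⬛⬜⬜⬜⬛⬛❓
❓❓❓⬛⬛⬜⬜⬜⬛⬛❓
❓❓❓⬛⬛⬛⬜⬛⬛⬛❓
❓❓❓⬛⬛⬛⬜⬛⬛⬛❓

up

❓❓❓❓❓❓❓❓❓❓❓
❓❓❓❓❓❓❓❓❓❓❓
❓❓❓❓❓❓❓❓❓❓❓
❓❓❓⬛⬛⬛⬛⬛❓❓❓
❓❓❓⬛⬛📦⬜⬜⬛⬛❓
❓❓❓⬜⬜🔴⬜⬜⬜⬜❓
❓❓❓⬛⬛⬜⬜⬜⬛⬛❓
❓❓❓⬛⬛⬜⬜⬜⬛⬛❓
❓❓❓⬛⬛⬜⬜⬜⬛⬛❓
❓❓❓⬛⬛⬜⬜⬜⬛⬛❓
❓❓❓⬛⬛⬛⬜⬛⬛⬛❓

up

❓❓❓❓❓❓❓❓❓❓❓
❓❓❓❓❓❓❓❓❓❓❓
❓❓❓❓❓❓❓❓❓❓❓
❓❓❓⬛⬛⬛⬛⬛❓❓❓
❓❓❓⬛⬛⬛⬛⬛❓❓❓
❓❓❓⬛⬛🔴⬜⬜⬛⬛❓
❓❓❓⬜⬜⬜⬜⬜⬜⬜❓
❓❓❓⬛⬛⬜⬜⬜⬛⬛❓
❓❓❓⬛⬛⬜⬜⬜⬛⬛❓
❓❓❓⬛⬛⬜⬜⬜⬛⬛❓
❓❓❓⬛⬛⬜⬜⬜⬛⬛❓

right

❓❓❓❓❓❓❓❓❓❓❓
❓❓❓❓❓❓❓❓❓❓❓
❓❓❓❓❓❓❓❓❓❓❓
❓❓⬛⬛⬛⬛⬛⬛❓❓❓
❓❓⬛⬛⬛⬛⬛⬛❓❓❓
❓❓⬛⬛📦🔴⬜⬛⬛❓❓
❓❓⬜⬜⬜⬜⬜⬜⬜❓❓
❓❓⬛⬛⬜⬜⬜⬛⬛❓❓
❓❓⬛⬛⬜⬜⬜⬛⬛❓❓
❓❓⬛⬛⬜⬜⬜⬛⬛❓❓
❓❓⬛⬛⬜⬜⬜⬛⬛❓❓

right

❓❓❓❓❓❓❓❓❓❓❓
❓❓❓❓❓❓❓❓❓❓❓
❓❓❓❓❓❓❓❓❓❓❓
❓⬛⬛⬛⬛⬛⬛⬛❓❓❓
❓⬛⬛⬛⬛⬛⬛⬛❓❓❓
❓⬛⬛📦⬜🔴⬛⬛❓❓❓
❓⬜⬜⬜⬜⬜⬜⬜❓❓❓
❓⬛⬛⬜⬜⬜⬛⬛❓❓❓
❓⬛⬛⬜⬜⬜⬛⬛❓❓❓
❓⬛⬛⬜⬜⬜⬛⬛❓❓❓
❓⬛⬛⬜⬜⬜⬛⬛❓❓❓

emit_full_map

⬛⬛⬛⬛⬛⬛⬛
⬛⬛⬛⬛⬛⬛⬛
⬛⬛📦⬜🔴⬛⬛
⬜⬜⬜⬜⬜⬜⬜
⬛⬛⬜⬜⬜⬛⬛
⬛⬛⬜⬜⬜⬛⬛
⬛⬛⬜⬜⬜⬛⬛
⬛⬛⬜⬜⬜⬛⬛
⬛⬛⬛⬜⬛⬛⬛
⬛⬛⬛⬜⬛⬛⬛

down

❓❓❓❓❓❓❓❓❓❓❓
❓❓❓❓❓❓❓❓❓❓❓
❓⬛⬛⬛⬛⬛⬛⬛❓❓❓
❓⬛⬛⬛⬛⬛⬛⬛❓❓❓
❓⬛⬛📦⬜⬜⬛⬛❓❓❓
❓⬜⬜⬜⬜🔴⬜⬜❓❓❓
❓⬛⬛⬜⬜⬜⬛⬛❓❓❓
❓⬛⬛⬜⬜⬜⬛⬛❓❓❓
❓⬛⬛⬜⬜⬜⬛⬛❓❓❓
❓⬛⬛⬜⬜⬜⬛⬛❓❓❓
❓⬛⬛⬛⬜⬛⬛⬛❓❓❓

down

❓❓❓❓❓❓❓❓❓❓❓
❓⬛⬛⬛⬛⬛⬛⬛❓❓❓
❓⬛⬛⬛⬛⬛⬛⬛❓❓❓
❓⬛⬛📦⬜⬜⬛⬛❓❓❓
❓⬜⬜⬜⬜⬜⬜⬜❓❓❓
❓⬛⬛⬜⬜🔴⬛⬛❓❓❓
❓⬛⬛⬜⬜⬜⬛⬛❓❓❓
❓⬛⬛⬜⬜⬜⬛⬛❓❓❓
❓⬛⬛⬜⬜⬜⬛⬛❓❓❓
❓⬛⬛⬛⬜⬛⬛⬛❓❓❓
❓⬛⬛⬛⬜⬛⬛⬛❓❓❓

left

❓❓❓❓❓❓❓❓❓❓❓
❓❓⬛⬛⬛⬛⬛⬛⬛❓❓
❓❓⬛⬛⬛⬛⬛⬛⬛❓❓
❓❓⬛⬛📦⬜⬜⬛⬛❓❓
❓❓⬜⬜⬜⬜⬜⬜⬜❓❓
❓❓⬛⬛⬜🔴⬜⬛⬛❓❓
❓❓⬛⬛⬜⬜⬜⬛⬛❓❓
❓❓⬛⬛⬜⬜⬜⬛⬛❓❓
❓❓⬛⬛⬜⬜⬜⬛⬛❓❓
❓❓⬛⬛⬛⬜⬛⬛⬛❓❓
❓❓⬛⬛⬛⬜⬛⬛⬛❓❓

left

❓❓❓❓❓❓❓❓❓❓❓
❓❓❓⬛⬛⬛⬛⬛⬛⬛❓
❓❓❓⬛⬛⬛⬛⬛⬛⬛❓
❓❓❓⬛⬛📦⬜⬜⬛⬛❓
❓❓❓⬜⬜⬜⬜⬜⬜⬜❓
❓❓❓⬛⬛🔴⬜⬜⬛⬛❓
❓❓❓⬛⬛⬜⬜⬜⬛⬛❓
❓❓❓⬛⬛⬜⬜⬜⬛⬛❓
❓❓❓⬛⬛⬜⬜⬜⬛⬛❓
❓❓❓⬛⬛⬛⬜⬛⬛⬛❓
❓❓❓⬛⬛⬛⬜⬛⬛⬛❓

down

❓❓❓⬛⬛⬛⬛⬛⬛⬛❓
❓❓❓⬛⬛⬛⬛⬛⬛⬛❓
❓❓❓⬛⬛📦⬜⬜⬛⬛❓
❓❓❓⬜⬜⬜⬜⬜⬜⬜❓
❓❓❓⬛⬛⬜⬜⬜⬛⬛❓
❓❓❓⬛⬛🔴⬜⬜⬛⬛❓
❓❓❓⬛⬛⬜⬜⬜⬛⬛❓
❓❓❓⬛⬛⬜⬜⬜⬛⬛❓
❓❓❓⬛⬛⬛⬜⬛⬛⬛❓
❓❓❓⬛⬛⬛⬜⬛⬛⬛❓
❓❓❓❓❓❓❓❓❓❓❓

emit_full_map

⬛⬛⬛⬛⬛⬛⬛
⬛⬛⬛⬛⬛⬛⬛
⬛⬛📦⬜⬜⬛⬛
⬜⬜⬜⬜⬜⬜⬜
⬛⬛⬜⬜⬜⬛⬛
⬛⬛🔴⬜⬜⬛⬛
⬛⬛⬜⬜⬜⬛⬛
⬛⬛⬜⬜⬜⬛⬛
⬛⬛⬛⬜⬛⬛⬛
⬛⬛⬛⬜⬛⬛⬛

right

❓❓⬛⬛⬛⬛⬛⬛⬛❓❓
❓❓⬛⬛⬛⬛⬛⬛⬛❓❓
❓❓⬛⬛📦⬜⬜⬛⬛❓❓
❓❓⬜⬜⬜⬜⬜⬜⬜❓❓
❓❓⬛⬛⬜⬜⬜⬛⬛❓❓
❓❓⬛⬛⬜🔴⬜⬛⬛❓❓
❓❓⬛⬛⬜⬜⬜⬛⬛❓❓
❓❓⬛⬛⬜⬜⬜⬛⬛❓❓
❓❓⬛⬛⬛⬜⬛⬛⬛❓❓
❓❓⬛⬛⬛⬜⬛⬛⬛❓❓
❓❓❓❓❓❓❓❓❓❓❓

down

❓❓⬛⬛⬛⬛⬛⬛⬛❓❓
❓❓⬛⬛📦⬜⬜⬛⬛❓❓
❓❓⬜⬜⬜⬜⬜⬜⬜❓❓
❓❓⬛⬛⬜⬜⬜⬛⬛❓❓
❓❓⬛⬛⬜⬜⬜⬛⬛❓❓
❓❓⬛⬛⬜🔴⬜⬛⬛❓❓
❓❓⬛⬛⬜⬜⬜⬛⬛❓❓
❓❓⬛⬛⬛⬜⬛⬛⬛❓❓
❓❓⬛⬛⬛⬜⬛⬛⬛❓❓
❓❓❓❓❓❓❓❓❓❓❓
❓❓❓❓❓❓❓❓❓❓❓

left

❓❓❓⬛⬛⬛⬛⬛⬛⬛❓
❓❓❓⬛⬛📦⬜⬜⬛⬛❓
❓❓❓⬜⬜⬜⬜⬜⬜⬜❓
❓❓❓⬛⬛⬜⬜⬜⬛⬛❓
❓❓❓⬛⬛⬜⬜⬜⬛⬛❓
❓❓❓⬛⬛🔴⬜⬜⬛⬛❓
❓❓❓⬛⬛⬜⬜⬜⬛⬛❓
❓❓❓⬛⬛⬛⬜⬛⬛⬛❓
❓❓❓⬛⬛⬛⬜⬛⬛⬛❓
❓❓❓❓❓❓❓❓❓❓❓
❓❓❓❓❓❓❓❓❓❓❓

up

❓❓❓⬛⬛⬛⬛⬛⬛⬛❓
❓❓❓⬛⬛⬛⬛⬛⬛⬛❓
❓❓❓⬛⬛📦⬜⬜⬛⬛❓
❓❓❓⬜⬜⬜⬜⬜⬜⬜❓
❓❓❓⬛⬛⬜⬜⬜⬛⬛❓
❓❓❓⬛⬛🔴⬜⬜⬛⬛❓
❓❓❓⬛⬛⬜⬜⬜⬛⬛❓
❓❓❓⬛⬛⬜⬜⬜⬛⬛❓
❓❓❓⬛⬛⬛⬜⬛⬛⬛❓
❓❓❓⬛⬛⬛⬜⬛⬛⬛❓
❓❓❓❓❓❓❓❓❓❓❓

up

❓❓❓❓❓❓❓❓❓❓❓
❓❓❓⬛⬛⬛⬛⬛⬛⬛❓
❓❓❓⬛⬛⬛⬛⬛⬛⬛❓
❓❓❓⬛⬛📦⬜⬜⬛⬛❓
❓❓❓⬜⬜⬜⬜⬜⬜⬜❓
❓❓❓⬛⬛🔴⬜⬜⬛⬛❓
❓❓❓⬛⬛⬜⬜⬜⬛⬛❓
❓❓❓⬛⬛⬜⬜⬜⬛⬛❓
❓❓❓⬛⬛⬜⬜⬜⬛⬛❓
❓❓❓⬛⬛⬛⬜⬛⬛⬛❓
❓❓❓⬛⬛⬛⬜⬛⬛⬛❓

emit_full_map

⬛⬛⬛⬛⬛⬛⬛
⬛⬛⬛⬛⬛⬛⬛
⬛⬛📦⬜⬜⬛⬛
⬜⬜⬜⬜⬜⬜⬜
⬛⬛🔴⬜⬜⬛⬛
⬛⬛⬜⬜⬜⬛⬛
⬛⬛⬜⬜⬜⬛⬛
⬛⬛⬜⬜⬜⬛⬛
⬛⬛⬛⬜⬛⬛⬛
⬛⬛⬛⬜⬛⬛⬛

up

❓❓❓❓❓❓❓❓❓❓❓
❓❓❓❓❓❓❓❓❓❓❓
❓❓❓⬛⬛⬛⬛⬛⬛⬛❓
❓❓❓⬛⬛⬛⬛⬛⬛⬛❓
❓❓❓⬛⬛📦⬜⬜⬛⬛❓
❓❓❓⬜⬜🔴⬜⬜⬜⬜❓
❓❓❓⬛⬛⬜⬜⬜⬛⬛❓
❓❓❓⬛⬛⬜⬜⬜⬛⬛❓
❓❓❓⬛⬛⬜⬜⬜⬛⬛❓
❓❓❓⬛⬛⬜⬜⬜⬛⬛❓
❓❓❓⬛⬛⬛⬜⬛⬛⬛❓

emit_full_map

⬛⬛⬛⬛⬛⬛⬛
⬛⬛⬛⬛⬛⬛⬛
⬛⬛📦⬜⬜⬛⬛
⬜⬜🔴⬜⬜⬜⬜
⬛⬛⬜⬜⬜⬛⬛
⬛⬛⬜⬜⬜⬛⬛
⬛⬛⬜⬜⬜⬛⬛
⬛⬛⬜⬜⬜⬛⬛
⬛⬛⬛⬜⬛⬛⬛
⬛⬛⬛⬜⬛⬛⬛


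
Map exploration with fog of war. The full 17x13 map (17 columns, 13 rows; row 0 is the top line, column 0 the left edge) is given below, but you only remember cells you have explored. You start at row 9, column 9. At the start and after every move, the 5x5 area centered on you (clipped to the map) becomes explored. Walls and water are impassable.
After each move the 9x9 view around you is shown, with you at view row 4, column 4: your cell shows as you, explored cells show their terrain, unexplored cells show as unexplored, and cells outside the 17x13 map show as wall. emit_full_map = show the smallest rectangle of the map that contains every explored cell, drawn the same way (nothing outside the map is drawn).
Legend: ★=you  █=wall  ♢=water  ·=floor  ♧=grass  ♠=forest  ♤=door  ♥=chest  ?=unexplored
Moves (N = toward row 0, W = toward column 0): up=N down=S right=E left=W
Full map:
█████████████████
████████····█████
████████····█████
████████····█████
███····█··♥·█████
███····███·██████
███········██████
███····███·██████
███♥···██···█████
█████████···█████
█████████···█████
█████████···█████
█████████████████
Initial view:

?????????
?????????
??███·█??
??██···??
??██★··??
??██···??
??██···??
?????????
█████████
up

?????????
?????????
??····█??
??███·█??
??██★··??
??██···??
??██···??
??██···??
?????????

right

?????????
?????????
?····██??
?███·██??
?██·★·█??
?██···█??
?██···█??
?██···???
?????????

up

?????????
?????????
??██·██??
?····██??
?███★██??
?██···█??
?██···█??
?██···█??
?██···???

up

?????????
?????????
??··♥·█??
??██·██??
?···★██??
?███·██??
?██···█??
?██···█??
?██···█??

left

?????????
?????????
??█··♥·█?
??███·██?
??··★·██?
??███·██?
??██···█?
??██···█?
??██···█?

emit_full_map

█··♥·█
███·██
··★·██
███·██
██···█
██···█
██···█
██···?

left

?????????
?????????
??·█··♥·█
??·███·██
??··★··██
??·███·██
??·██···█
???██···█
???██···█

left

?????????
?????????
??··█··♥·
??··███·█
??··★···█
??··███·█
??··██···
????██···
????██···

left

?????????
?????????
??···█··♥
??···███·
??··★····
??···███·
??···██··
?????██··
?????██··

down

?????????
??···█··♥
??···███·
??·······
??··★███·
??···██··
??█████··
?????██··
?????██··

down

??···█··♥
??···███·
??·······
??···███·
??··★██··
??█████··
??█████··
?????██··
?????????

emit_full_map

···█··♥·█
···███·██
·······██
···███·██
··★██···█
█████···█
█████···█
???██···?


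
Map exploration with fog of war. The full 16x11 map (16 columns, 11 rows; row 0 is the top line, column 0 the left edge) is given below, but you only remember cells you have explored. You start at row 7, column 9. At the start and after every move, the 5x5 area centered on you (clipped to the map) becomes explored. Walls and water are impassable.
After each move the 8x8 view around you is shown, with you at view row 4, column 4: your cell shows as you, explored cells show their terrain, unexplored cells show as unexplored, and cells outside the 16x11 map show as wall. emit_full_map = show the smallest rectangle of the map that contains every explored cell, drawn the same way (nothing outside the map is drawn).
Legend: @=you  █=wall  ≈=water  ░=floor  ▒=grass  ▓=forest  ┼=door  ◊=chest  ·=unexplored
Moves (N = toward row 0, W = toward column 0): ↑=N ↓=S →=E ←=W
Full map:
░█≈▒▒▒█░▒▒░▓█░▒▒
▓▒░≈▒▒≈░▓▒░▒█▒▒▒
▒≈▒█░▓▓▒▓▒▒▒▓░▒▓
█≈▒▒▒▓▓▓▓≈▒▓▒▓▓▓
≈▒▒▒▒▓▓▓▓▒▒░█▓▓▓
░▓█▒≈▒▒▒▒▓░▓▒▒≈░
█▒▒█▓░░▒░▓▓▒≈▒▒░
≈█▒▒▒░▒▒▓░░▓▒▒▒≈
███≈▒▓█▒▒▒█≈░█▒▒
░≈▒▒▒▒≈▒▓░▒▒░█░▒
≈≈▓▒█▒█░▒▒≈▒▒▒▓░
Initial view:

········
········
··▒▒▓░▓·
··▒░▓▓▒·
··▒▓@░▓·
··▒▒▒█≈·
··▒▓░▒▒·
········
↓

········
··▒▒▓░▓·
··▒░▓▓▒·
··▒▓░░▓·
··▒▒@█≈·
··▒▓░▒▒·
··░▒▒≈▒·
████████

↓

··▒▒▓░▓·
··▒░▓▓▒·
··▒▓░░▓·
··▒▒▒█≈·
··▒▓@▒▒·
··░▒▒≈▒·
████████
████████

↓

··▒░▓▓▒·
··▒▓░░▓·
··▒▒▒█≈·
··▒▓░▒▒·
··░▒@≈▒·
████████
████████
████████

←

···▒░▓▓▒
···▒▓░░▓
··█▒▒▒█≈
··≈▒▓░▒▒
··█░@▒≈▒
████████
████████
████████

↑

···▒▒▓░▓
···▒░▓▓▒
··▒▒▓░░▓
··█▒▒▒█≈
··≈▒@░▒▒
··█░▒▒≈▒
████████
████████

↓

···▒░▓▓▒
··▒▒▓░░▓
··█▒▒▒█≈
··≈▒▓░▒▒
··█░@▒≈▒
████████
████████
████████

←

····▒░▓▓
···▒▒▓░░
··▓█▒▒▒█
··▒≈▒▓░▒
··▒█@▒▒≈
████████
████████
████████

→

···▒░▓▓▒
··▒▒▓░░▓
·▓█▒▒▒█≈
·▒≈▒▓░▒▒
·▒█░@▒≈▒
████████
████████
████████

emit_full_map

··▒▒▓░▓
··▒░▓▓▒
·▒▒▓░░▓
▓█▒▒▒█≈
▒≈▒▓░▒▒
▒█░@▒≈▒

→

··▒░▓▓▒·
·▒▒▓░░▓·
▓█▒▒▒█≈·
▒≈▒▓░▒▒·
▒█░▒@≈▒·
████████
████████
████████

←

···▒░▓▓▒
··▒▒▓░░▓
·▓█▒▒▒█≈
·▒≈▒▓░▒▒
·▒█░@▒≈▒
████████
████████
████████

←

····▒░▓▓
···▒▒▓░░
··▓█▒▒▒█
··▒≈▒▓░▒
··▒█@▒▒≈
████████
████████
████████


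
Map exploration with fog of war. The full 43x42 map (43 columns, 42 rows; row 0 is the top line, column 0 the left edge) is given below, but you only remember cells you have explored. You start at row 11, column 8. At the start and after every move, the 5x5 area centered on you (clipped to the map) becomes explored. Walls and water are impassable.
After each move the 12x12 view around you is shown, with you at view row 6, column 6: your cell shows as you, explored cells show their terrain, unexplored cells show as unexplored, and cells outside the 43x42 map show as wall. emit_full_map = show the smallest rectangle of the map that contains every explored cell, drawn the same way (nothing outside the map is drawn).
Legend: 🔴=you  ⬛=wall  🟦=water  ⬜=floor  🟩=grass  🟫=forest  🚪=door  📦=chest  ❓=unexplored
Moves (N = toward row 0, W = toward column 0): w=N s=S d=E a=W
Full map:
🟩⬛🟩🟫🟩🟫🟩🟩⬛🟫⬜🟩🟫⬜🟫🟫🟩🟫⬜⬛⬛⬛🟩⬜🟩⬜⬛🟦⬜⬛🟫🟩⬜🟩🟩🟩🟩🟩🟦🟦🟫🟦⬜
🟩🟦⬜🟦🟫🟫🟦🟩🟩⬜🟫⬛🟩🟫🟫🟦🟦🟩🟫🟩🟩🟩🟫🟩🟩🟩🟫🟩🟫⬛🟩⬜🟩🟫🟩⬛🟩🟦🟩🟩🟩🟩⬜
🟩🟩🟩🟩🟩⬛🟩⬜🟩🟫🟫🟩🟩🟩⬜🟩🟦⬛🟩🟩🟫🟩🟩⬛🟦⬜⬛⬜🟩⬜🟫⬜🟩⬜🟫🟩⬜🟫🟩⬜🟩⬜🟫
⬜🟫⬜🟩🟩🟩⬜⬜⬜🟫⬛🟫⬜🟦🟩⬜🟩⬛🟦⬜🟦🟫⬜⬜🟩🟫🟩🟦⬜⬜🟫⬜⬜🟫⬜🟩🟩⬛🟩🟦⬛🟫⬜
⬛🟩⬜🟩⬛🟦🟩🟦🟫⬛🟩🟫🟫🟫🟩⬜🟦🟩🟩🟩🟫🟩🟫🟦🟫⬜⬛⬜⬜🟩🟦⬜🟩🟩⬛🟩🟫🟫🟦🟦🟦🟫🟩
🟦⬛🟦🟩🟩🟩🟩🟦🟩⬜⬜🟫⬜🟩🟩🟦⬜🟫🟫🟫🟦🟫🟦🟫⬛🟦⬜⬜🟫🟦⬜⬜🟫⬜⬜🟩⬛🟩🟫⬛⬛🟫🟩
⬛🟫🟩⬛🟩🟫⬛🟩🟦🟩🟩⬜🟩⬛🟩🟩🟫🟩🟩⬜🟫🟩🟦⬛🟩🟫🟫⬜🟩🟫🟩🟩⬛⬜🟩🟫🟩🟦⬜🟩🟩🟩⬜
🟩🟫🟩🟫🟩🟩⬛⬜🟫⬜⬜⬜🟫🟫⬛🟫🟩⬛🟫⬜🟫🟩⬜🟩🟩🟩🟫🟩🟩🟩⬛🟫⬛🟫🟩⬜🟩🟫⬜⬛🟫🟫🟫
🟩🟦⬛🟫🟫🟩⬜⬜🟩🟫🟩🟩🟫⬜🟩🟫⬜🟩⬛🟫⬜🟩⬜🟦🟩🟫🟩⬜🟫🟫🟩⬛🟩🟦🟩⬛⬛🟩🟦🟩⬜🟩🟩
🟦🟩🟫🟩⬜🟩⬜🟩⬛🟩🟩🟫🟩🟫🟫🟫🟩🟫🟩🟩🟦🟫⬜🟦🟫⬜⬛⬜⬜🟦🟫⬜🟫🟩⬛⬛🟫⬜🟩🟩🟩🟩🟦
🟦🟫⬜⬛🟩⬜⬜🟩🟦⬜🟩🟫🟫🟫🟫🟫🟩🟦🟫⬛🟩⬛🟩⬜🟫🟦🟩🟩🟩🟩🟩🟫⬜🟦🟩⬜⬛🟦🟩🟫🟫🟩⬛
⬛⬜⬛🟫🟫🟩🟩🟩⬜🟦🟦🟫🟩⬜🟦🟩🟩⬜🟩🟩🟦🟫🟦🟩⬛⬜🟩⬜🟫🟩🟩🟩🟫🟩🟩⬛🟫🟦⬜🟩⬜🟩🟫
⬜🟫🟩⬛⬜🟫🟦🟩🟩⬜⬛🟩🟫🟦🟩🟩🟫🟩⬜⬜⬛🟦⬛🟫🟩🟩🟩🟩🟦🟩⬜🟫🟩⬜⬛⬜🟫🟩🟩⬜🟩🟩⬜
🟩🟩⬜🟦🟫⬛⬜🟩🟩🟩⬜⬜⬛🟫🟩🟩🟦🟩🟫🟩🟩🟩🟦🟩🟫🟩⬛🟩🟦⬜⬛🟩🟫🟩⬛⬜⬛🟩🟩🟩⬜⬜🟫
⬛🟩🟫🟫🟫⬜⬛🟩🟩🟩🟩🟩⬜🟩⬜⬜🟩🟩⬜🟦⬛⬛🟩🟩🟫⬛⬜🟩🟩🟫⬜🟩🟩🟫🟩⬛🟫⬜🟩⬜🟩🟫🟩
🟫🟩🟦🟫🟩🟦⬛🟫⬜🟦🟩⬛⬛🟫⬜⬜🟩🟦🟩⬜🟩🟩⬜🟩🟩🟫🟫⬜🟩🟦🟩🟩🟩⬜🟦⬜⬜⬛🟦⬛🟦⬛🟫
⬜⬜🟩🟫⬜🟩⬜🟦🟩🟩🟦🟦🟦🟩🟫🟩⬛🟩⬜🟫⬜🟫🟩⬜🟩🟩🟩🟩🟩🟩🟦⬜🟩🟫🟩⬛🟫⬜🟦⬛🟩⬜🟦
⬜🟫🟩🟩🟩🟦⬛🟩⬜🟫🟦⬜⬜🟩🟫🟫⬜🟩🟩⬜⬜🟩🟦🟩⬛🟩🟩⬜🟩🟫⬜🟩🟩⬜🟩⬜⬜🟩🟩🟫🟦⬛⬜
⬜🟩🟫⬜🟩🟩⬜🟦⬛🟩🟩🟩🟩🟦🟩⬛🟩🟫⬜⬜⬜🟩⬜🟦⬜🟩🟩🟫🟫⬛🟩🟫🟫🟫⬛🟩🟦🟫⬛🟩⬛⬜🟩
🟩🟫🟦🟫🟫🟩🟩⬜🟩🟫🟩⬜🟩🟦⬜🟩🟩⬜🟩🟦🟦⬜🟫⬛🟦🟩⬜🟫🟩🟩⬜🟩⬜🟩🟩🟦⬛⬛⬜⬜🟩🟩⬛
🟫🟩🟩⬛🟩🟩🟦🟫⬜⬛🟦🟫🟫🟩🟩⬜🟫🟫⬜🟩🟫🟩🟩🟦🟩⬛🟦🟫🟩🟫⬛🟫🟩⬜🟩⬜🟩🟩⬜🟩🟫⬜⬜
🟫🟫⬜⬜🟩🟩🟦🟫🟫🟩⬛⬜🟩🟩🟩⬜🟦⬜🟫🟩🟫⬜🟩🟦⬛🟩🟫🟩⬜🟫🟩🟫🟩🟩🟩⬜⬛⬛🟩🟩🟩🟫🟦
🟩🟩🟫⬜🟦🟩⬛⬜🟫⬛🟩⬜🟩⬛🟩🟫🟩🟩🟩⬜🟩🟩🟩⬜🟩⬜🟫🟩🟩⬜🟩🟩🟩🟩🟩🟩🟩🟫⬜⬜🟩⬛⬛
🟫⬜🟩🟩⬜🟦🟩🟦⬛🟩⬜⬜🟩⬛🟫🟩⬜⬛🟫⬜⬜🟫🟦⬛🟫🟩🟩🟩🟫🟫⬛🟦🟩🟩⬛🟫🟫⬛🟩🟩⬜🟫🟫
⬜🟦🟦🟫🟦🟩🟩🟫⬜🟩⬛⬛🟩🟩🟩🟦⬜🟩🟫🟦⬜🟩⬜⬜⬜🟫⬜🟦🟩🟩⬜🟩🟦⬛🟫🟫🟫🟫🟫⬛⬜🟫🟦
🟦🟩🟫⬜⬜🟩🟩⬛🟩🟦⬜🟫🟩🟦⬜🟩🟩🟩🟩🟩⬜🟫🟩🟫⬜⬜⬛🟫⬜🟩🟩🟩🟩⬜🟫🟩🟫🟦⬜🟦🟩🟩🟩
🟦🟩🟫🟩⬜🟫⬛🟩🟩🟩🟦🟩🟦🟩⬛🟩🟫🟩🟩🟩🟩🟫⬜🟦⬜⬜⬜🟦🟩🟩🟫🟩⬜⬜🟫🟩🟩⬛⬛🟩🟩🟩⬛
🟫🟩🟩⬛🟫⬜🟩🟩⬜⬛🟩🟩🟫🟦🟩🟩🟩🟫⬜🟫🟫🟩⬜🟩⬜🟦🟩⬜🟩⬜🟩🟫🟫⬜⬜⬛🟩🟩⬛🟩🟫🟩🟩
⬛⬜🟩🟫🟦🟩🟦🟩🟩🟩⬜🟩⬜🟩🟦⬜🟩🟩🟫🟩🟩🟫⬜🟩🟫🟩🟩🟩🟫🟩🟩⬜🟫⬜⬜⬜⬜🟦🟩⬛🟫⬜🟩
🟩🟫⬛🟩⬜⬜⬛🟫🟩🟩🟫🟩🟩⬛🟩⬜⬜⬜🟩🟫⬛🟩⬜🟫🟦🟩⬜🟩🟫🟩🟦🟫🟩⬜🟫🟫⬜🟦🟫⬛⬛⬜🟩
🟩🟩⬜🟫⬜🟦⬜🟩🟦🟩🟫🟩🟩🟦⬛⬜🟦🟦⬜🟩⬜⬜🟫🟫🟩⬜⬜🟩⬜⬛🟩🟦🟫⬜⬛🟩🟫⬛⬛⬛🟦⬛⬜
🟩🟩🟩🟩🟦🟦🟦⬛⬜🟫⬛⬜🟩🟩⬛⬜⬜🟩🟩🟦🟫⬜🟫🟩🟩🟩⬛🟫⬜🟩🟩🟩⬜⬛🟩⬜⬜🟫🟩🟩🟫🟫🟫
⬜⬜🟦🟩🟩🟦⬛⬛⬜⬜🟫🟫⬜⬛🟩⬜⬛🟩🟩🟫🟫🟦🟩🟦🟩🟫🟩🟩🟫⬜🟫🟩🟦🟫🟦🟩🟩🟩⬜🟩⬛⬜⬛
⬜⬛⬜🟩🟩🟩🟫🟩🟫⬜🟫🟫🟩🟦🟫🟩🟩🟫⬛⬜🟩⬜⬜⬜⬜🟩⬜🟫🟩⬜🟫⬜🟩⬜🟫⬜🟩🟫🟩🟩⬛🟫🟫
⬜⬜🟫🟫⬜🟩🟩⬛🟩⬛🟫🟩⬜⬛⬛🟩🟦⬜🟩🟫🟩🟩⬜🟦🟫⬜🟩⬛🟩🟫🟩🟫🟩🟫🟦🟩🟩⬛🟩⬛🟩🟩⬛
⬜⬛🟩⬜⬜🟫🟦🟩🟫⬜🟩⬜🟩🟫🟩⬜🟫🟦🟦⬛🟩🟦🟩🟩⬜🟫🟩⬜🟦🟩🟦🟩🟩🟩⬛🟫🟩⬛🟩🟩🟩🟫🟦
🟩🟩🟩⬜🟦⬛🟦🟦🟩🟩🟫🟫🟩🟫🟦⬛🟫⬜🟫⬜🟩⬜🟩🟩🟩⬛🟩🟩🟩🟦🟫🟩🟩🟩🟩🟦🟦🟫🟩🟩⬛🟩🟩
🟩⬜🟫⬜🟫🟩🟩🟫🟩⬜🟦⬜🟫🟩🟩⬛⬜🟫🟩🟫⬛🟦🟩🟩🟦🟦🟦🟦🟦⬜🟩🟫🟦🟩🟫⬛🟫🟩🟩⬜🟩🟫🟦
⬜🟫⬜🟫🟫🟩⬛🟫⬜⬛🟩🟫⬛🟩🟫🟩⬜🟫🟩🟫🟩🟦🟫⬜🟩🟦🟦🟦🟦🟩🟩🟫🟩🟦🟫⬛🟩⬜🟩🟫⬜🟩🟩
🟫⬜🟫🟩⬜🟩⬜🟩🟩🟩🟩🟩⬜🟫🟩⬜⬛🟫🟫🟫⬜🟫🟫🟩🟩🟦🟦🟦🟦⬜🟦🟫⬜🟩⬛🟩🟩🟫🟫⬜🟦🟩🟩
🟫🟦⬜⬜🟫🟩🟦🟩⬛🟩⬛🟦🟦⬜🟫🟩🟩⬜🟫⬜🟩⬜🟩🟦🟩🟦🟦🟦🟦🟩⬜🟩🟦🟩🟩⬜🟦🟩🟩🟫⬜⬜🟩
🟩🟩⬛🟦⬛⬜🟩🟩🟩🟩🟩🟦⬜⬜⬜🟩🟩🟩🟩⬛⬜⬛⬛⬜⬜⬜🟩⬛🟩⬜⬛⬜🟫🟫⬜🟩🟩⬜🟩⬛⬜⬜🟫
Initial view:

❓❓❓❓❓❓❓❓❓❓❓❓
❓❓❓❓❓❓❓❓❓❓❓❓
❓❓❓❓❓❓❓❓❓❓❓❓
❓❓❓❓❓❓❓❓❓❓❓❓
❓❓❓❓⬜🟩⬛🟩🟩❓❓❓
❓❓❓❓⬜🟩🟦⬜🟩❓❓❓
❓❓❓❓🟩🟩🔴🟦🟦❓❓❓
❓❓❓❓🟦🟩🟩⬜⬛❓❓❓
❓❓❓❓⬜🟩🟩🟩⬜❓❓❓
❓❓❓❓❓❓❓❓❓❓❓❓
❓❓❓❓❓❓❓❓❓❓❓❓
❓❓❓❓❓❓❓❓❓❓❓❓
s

❓❓❓❓❓❓❓❓❓❓❓❓
❓❓❓❓❓❓❓❓❓❓❓❓
❓❓❓❓❓❓❓❓❓❓❓❓
❓❓❓❓⬜🟩⬛🟩🟩❓❓❓
❓❓❓❓⬜🟩🟦⬜🟩❓❓❓
❓❓❓❓🟩🟩⬜🟦🟦❓❓❓
❓❓❓❓🟦🟩🔴⬜⬛❓❓❓
❓❓❓❓⬜🟩🟩🟩⬜❓❓❓
❓❓❓❓⬛🟩🟩🟩🟩❓❓❓
❓❓❓❓❓❓❓❓❓❓❓❓
❓❓❓❓❓❓❓❓❓❓❓❓
❓❓❓❓❓❓❓❓❓❓❓❓

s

❓❓❓❓❓❓❓❓❓❓❓❓
❓❓❓❓❓❓❓❓❓❓❓❓
❓❓❓❓⬜🟩⬛🟩🟩❓❓❓
❓❓❓❓⬜🟩🟦⬜🟩❓❓❓
❓❓❓❓🟩🟩⬜🟦🟦❓❓❓
❓❓❓❓🟦🟩🟩⬜⬛❓❓❓
❓❓❓❓⬜🟩🔴🟩⬜❓❓❓
❓❓❓❓⬛🟩🟩🟩🟩❓❓❓
❓❓❓❓⬛🟫⬜🟦🟩❓❓❓
❓❓❓❓❓❓❓❓❓❓❓❓
❓❓❓❓❓❓❓❓❓❓❓❓
❓❓❓❓❓❓❓❓❓❓❓❓

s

❓❓❓❓❓❓❓❓❓❓❓❓
❓❓❓❓⬜🟩⬛🟩🟩❓❓❓
❓❓❓❓⬜🟩🟦⬜🟩❓❓❓
❓❓❓❓🟩🟩⬜🟦🟦❓❓❓
❓❓❓❓🟦🟩🟩⬜⬛❓❓❓
❓❓❓❓⬜🟩🟩🟩⬜❓❓❓
❓❓❓❓⬛🟩🔴🟩🟩❓❓❓
❓❓❓❓⬛🟫⬜🟦🟩❓❓❓
❓❓❓❓⬜🟦🟩🟩🟦❓❓❓
❓❓❓❓❓❓❓❓❓❓❓❓
❓❓❓❓❓❓❓❓❓❓❓❓
❓❓❓❓❓❓❓❓❓❓❓❓

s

❓❓❓❓⬜🟩⬛🟩🟩❓❓❓
❓❓❓❓⬜🟩🟦⬜🟩❓❓❓
❓❓❓❓🟩🟩⬜🟦🟦❓❓❓
❓❓❓❓🟦🟩🟩⬜⬛❓❓❓
❓❓❓❓⬜🟩🟩🟩⬜❓❓❓
❓❓❓❓⬛🟩🟩🟩🟩❓❓❓
❓❓❓❓⬛🟫🔴🟦🟩❓❓❓
❓❓❓❓⬜🟦🟩🟩🟦❓❓❓
❓❓❓❓⬛🟩⬜🟫🟦❓❓❓
❓❓❓❓❓❓❓❓❓❓❓❓
❓❓❓❓❓❓❓❓❓❓❓❓
❓❓❓❓❓❓❓❓❓❓❓❓

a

❓❓❓❓❓⬜🟩⬛🟩🟩❓❓
❓❓❓❓❓⬜🟩🟦⬜🟩❓❓
❓❓❓❓❓🟩🟩⬜🟦🟦❓❓
❓❓❓❓❓🟦🟩🟩⬜⬛❓❓
❓❓❓❓⬛⬜🟩🟩🟩⬜❓❓
❓❓❓❓⬜⬛🟩🟩🟩🟩❓❓
❓❓❓❓🟦⬛🔴⬜🟦🟩❓❓
❓❓❓❓🟩⬜🟦🟩🟩🟦❓❓
❓❓❓❓🟦⬛🟩⬜🟫🟦❓❓
❓❓❓❓❓❓❓❓❓❓❓❓
❓❓❓❓❓❓❓❓❓❓❓❓
❓❓❓❓❓❓❓❓❓❓❓❓

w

❓❓❓❓❓❓❓❓❓❓❓❓
❓❓❓❓❓⬜🟩⬛🟩🟩❓❓
❓❓❓❓❓⬜🟩🟦⬜🟩❓❓
❓❓❓❓❓🟩🟩⬜🟦🟦❓❓
❓❓❓❓🟫🟦🟩🟩⬜⬛❓❓
❓❓❓❓⬛⬜🟩🟩🟩⬜❓❓
❓❓❓❓⬜⬛🔴🟩🟩🟩❓❓
❓❓❓❓🟦⬛🟫⬜🟦🟩❓❓
❓❓❓❓🟩⬜🟦🟩🟩🟦❓❓
❓❓❓❓🟦⬛🟩⬜🟫🟦❓❓
❓❓❓❓❓❓❓❓❓❓❓❓
❓❓❓❓❓❓❓❓❓❓❓❓

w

❓❓❓❓❓❓❓❓❓❓❓❓
❓❓❓❓❓❓❓❓❓❓❓❓
❓❓❓❓❓⬜🟩⬛🟩🟩❓❓
❓❓❓❓❓⬜🟩🟦⬜🟩❓❓
❓❓❓❓🟩🟩🟩⬜🟦🟦❓❓
❓❓❓❓🟫🟦🟩🟩⬜⬛❓❓
❓❓❓❓⬛⬜🔴🟩🟩⬜❓❓
❓❓❓❓⬜⬛🟩🟩🟩🟩❓❓
❓❓❓❓🟦⬛🟫⬜🟦🟩❓❓
❓❓❓❓🟩⬜🟦🟩🟩🟦❓❓
❓❓❓❓🟦⬛🟩⬜🟫🟦❓❓
❓❓❓❓❓❓❓❓❓❓❓❓

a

❓❓❓❓❓❓❓❓❓❓❓❓
❓❓❓❓❓❓❓❓❓❓❓❓
❓❓❓❓❓❓⬜🟩⬛🟩🟩❓
❓❓❓❓❓❓⬜🟩🟦⬜🟩❓
❓❓❓❓🟫🟩🟩🟩⬜🟦🟦❓
❓❓❓❓⬜🟫🟦🟩🟩⬜⬛❓
❓❓❓❓🟫⬛🔴🟩🟩🟩⬜❓
❓❓❓❓🟫⬜⬛🟩🟩🟩🟩❓
❓❓❓❓🟩🟦⬛🟫⬜🟦🟩❓
❓❓❓❓❓🟩⬜🟦🟩🟩🟦❓
❓❓❓❓❓🟦⬛🟩⬜🟫🟦❓
❓❓❓❓❓❓❓❓❓❓❓❓

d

❓❓❓❓❓❓❓❓❓❓❓❓
❓❓❓❓❓❓❓❓❓❓❓❓
❓❓❓❓❓⬜🟩⬛🟩🟩❓❓
❓❓❓❓❓⬜🟩🟦⬜🟩❓❓
❓❓❓🟫🟩🟩🟩⬜🟦🟦❓❓
❓❓❓⬜🟫🟦🟩🟩⬜⬛❓❓
❓❓❓🟫⬛⬜🔴🟩🟩⬜❓❓
❓❓❓🟫⬜⬛🟩🟩🟩🟩❓❓
❓❓❓🟩🟦⬛🟫⬜🟦🟩❓❓
❓❓❓❓🟩⬜🟦🟩🟩🟦❓❓
❓❓❓❓🟦⬛🟩⬜🟫🟦❓❓
❓❓❓❓❓❓❓❓❓❓❓❓

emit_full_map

❓❓⬜🟩⬛🟩🟩
❓❓⬜🟩🟦⬜🟩
🟫🟩🟩🟩⬜🟦🟦
⬜🟫🟦🟩🟩⬜⬛
🟫⬛⬜🔴🟩🟩⬜
🟫⬜⬛🟩🟩🟩🟩
🟩🟦⬛🟫⬜🟦🟩
❓🟩⬜🟦🟩🟩🟦
❓🟦⬛🟩⬜🟫🟦

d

❓❓❓❓❓❓❓❓❓❓❓❓
❓❓❓❓❓❓❓❓❓❓❓❓
❓❓❓❓⬜🟩⬛🟩🟩❓❓❓
❓❓❓❓⬜🟩🟦⬜🟩❓❓❓
❓❓🟫🟩🟩🟩⬜🟦🟦❓❓❓
❓❓⬜🟫🟦🟩🟩⬜⬛❓❓❓
❓❓🟫⬛⬜🟩🔴🟩⬜❓❓❓
❓❓🟫⬜⬛🟩🟩🟩🟩❓❓❓
❓❓🟩🟦⬛🟫⬜🟦🟩❓❓❓
❓❓❓🟩⬜🟦🟩🟩🟦❓❓❓
❓❓❓🟦⬛🟩⬜🟫🟦❓❓❓
❓❓❓❓❓❓❓❓❓❓❓❓

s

❓❓❓❓❓❓❓❓❓❓❓❓
❓❓❓❓⬜🟩⬛🟩🟩❓❓❓
❓❓❓❓⬜🟩🟦⬜🟩❓❓❓
❓❓🟫🟩🟩🟩⬜🟦🟦❓❓❓
❓❓⬜🟫🟦🟩🟩⬜⬛❓❓❓
❓❓🟫⬛⬜🟩🟩🟩⬜❓❓❓
❓❓🟫⬜⬛🟩🔴🟩🟩❓❓❓
❓❓🟩🟦⬛🟫⬜🟦🟩❓❓❓
❓❓❓🟩⬜🟦🟩🟩🟦❓❓❓
❓❓❓🟦⬛🟩⬜🟫🟦❓❓❓
❓❓❓❓❓❓❓❓❓❓❓❓
❓❓❓❓❓❓❓❓❓❓❓❓

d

❓❓❓❓❓❓❓❓❓❓❓❓
❓❓❓⬜🟩⬛🟩🟩❓❓❓❓
❓❓❓⬜🟩🟦⬜🟩❓❓❓❓
❓🟫🟩🟩🟩⬜🟦🟦❓❓❓❓
❓⬜🟫🟦🟩🟩⬜⬛🟩❓❓❓
❓🟫⬛⬜🟩🟩🟩⬜⬜❓❓❓
❓🟫⬜⬛🟩🟩🔴🟩🟩❓❓❓
❓🟩🟦⬛🟫⬜🟦🟩⬛❓❓❓
❓❓🟩⬜🟦🟩🟩🟦🟦❓❓❓
❓❓🟦⬛🟩⬜🟫🟦❓❓❓❓
❓❓❓❓❓❓❓❓❓❓❓❓
❓❓❓❓❓❓❓❓❓❓❓❓

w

❓❓❓❓❓❓❓❓❓❓❓❓
❓❓❓❓❓❓❓❓❓❓❓❓
❓❓❓⬜🟩⬛🟩🟩❓❓❓❓
❓❓❓⬜🟩🟦⬜🟩❓❓❓❓
❓🟫🟩🟩🟩⬜🟦🟦🟫❓❓❓
❓⬜🟫🟦🟩🟩⬜⬛🟩❓❓❓
❓🟫⬛⬜🟩🟩🔴⬜⬜❓❓❓
❓🟫⬜⬛🟩🟩🟩🟩🟩❓❓❓
❓🟩🟦⬛🟫⬜🟦🟩⬛❓❓❓
❓❓🟩⬜🟦🟩🟩🟦🟦❓❓❓
❓❓🟦⬛🟩⬜🟫🟦❓❓❓❓
❓❓❓❓❓❓❓❓❓❓❓❓

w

❓❓❓❓❓❓❓❓❓❓❓❓
❓❓❓❓❓❓❓❓❓❓❓❓
❓❓❓❓❓❓❓❓❓❓❓❓
❓❓❓⬜🟩⬛🟩🟩❓❓❓❓
❓❓❓⬜🟩🟦⬜🟩🟫❓❓❓
❓🟫🟩🟩🟩⬜🟦🟦🟫❓❓❓
❓⬜🟫🟦🟩🟩🔴⬛🟩❓❓❓
❓🟫⬛⬜🟩🟩🟩⬜⬜❓❓❓
❓🟫⬜⬛🟩🟩🟩🟩🟩❓❓❓
❓🟩🟦⬛🟫⬜🟦🟩⬛❓❓❓
❓❓🟩⬜🟦🟩🟩🟦🟦❓❓❓
❓❓🟦⬛🟩⬜🟫🟦❓❓❓❓

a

❓❓❓❓❓❓❓❓❓❓❓❓
❓❓❓❓❓❓❓❓❓❓❓❓
❓❓❓❓❓❓❓❓❓❓❓❓
❓❓❓❓⬜🟩⬛🟩🟩❓❓❓
❓❓❓❓⬜🟩🟦⬜🟩🟫❓❓
❓❓🟫🟩🟩🟩⬜🟦🟦🟫❓❓
❓❓⬜🟫🟦🟩🔴⬜⬛🟩❓❓
❓❓🟫⬛⬜🟩🟩🟩⬜⬜❓❓
❓❓🟫⬜⬛🟩🟩🟩🟩🟩❓❓
❓❓🟩🟦⬛🟫⬜🟦🟩⬛❓❓
❓❓❓🟩⬜🟦🟩🟩🟦🟦❓❓
❓❓❓🟦⬛🟩⬜🟫🟦❓❓❓

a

❓❓❓❓❓❓❓❓❓❓❓❓
❓❓❓❓❓❓❓❓❓❓❓❓
❓❓❓❓❓❓❓❓❓❓❓❓
❓❓❓❓❓⬜🟩⬛🟩🟩❓❓
❓❓❓❓⬜⬜🟩🟦⬜🟩🟫❓
❓❓❓🟫🟩🟩🟩⬜🟦🟦🟫❓
❓❓❓⬜🟫🟦🔴🟩⬜⬛🟩❓
❓❓❓🟫⬛⬜🟩🟩🟩⬜⬜❓
❓❓❓🟫⬜⬛🟩🟩🟩🟩🟩❓
❓❓❓🟩🟦⬛🟫⬜🟦🟩⬛❓
❓❓❓❓🟩⬜🟦🟩🟩🟦🟦❓
❓❓❓❓🟦⬛🟩⬜🟫🟦❓❓

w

❓❓❓❓❓❓❓❓❓❓❓❓
❓❓❓❓❓❓❓❓❓❓❓❓
❓❓❓❓❓❓❓❓❓❓❓❓
❓❓❓❓❓❓❓❓❓❓❓❓
❓❓❓❓🟩⬜🟩⬛🟩🟩❓❓
❓❓❓❓⬜⬜🟩🟦⬜🟩🟫❓
❓❓❓🟫🟩🟩🔴⬜🟦🟦🟫❓
❓❓❓⬜🟫🟦🟩🟩⬜⬛🟩❓
❓❓❓🟫⬛⬜🟩🟩🟩⬜⬜❓
❓❓❓🟫⬜⬛🟩🟩🟩🟩🟩❓
❓❓❓🟩🟦⬛🟫⬜🟦🟩⬛❓
❓❓❓❓🟩⬜🟦🟩🟩🟦🟦❓

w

❓❓❓❓❓❓❓❓❓❓❓❓
❓❓❓❓❓❓❓❓❓❓❓❓
❓❓❓❓❓❓❓❓❓❓❓❓
❓❓❓❓❓❓❓❓❓❓❓❓
❓❓❓❓🟩⬜⬜🟩🟫❓❓❓
❓❓❓❓🟩⬜🟩⬛🟩🟩❓❓
❓❓❓❓⬜⬜🔴🟦⬜🟩🟫❓
❓❓❓🟫🟩🟩🟩⬜🟦🟦🟫❓
❓❓❓⬜🟫🟦🟩🟩⬜⬛🟩❓
❓❓❓🟫⬛⬜🟩🟩🟩⬜⬜❓
❓❓❓🟫⬜⬛🟩🟩🟩🟩🟩❓
❓❓❓🟩🟦⬛🟫⬜🟦🟩⬛❓

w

❓❓❓❓❓❓❓❓❓❓❓❓
❓❓❓❓❓❓❓❓❓❓❓❓
❓❓❓❓❓❓❓❓❓❓❓❓
❓❓❓❓❓❓❓❓❓❓❓❓
❓❓❓❓🟩⬛⬜🟫⬜❓❓❓
❓❓❓❓🟩⬜⬜🟩🟫❓❓❓
❓❓❓❓🟩⬜🔴⬛🟩🟩❓❓
❓❓❓❓⬜⬜🟩🟦⬜🟩🟫❓
❓❓❓🟫🟩🟩🟩⬜🟦🟦🟫❓
❓❓❓⬜🟫🟦🟩🟩⬜⬛🟩❓
❓❓❓🟫⬛⬜🟩🟩🟩⬜⬜❓
❓❓❓🟫⬜⬛🟩🟩🟩🟩🟩❓

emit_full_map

❓🟩⬛⬜🟫⬜❓❓
❓🟩⬜⬜🟩🟫❓❓
❓🟩⬜🔴⬛🟩🟩❓
❓⬜⬜🟩🟦⬜🟩🟫
🟫🟩🟩🟩⬜🟦🟦🟫
⬜🟫🟦🟩🟩⬜⬛🟩
🟫⬛⬜🟩🟩🟩⬜⬜
🟫⬜⬛🟩🟩🟩🟩🟩
🟩🟦⬛🟫⬜🟦🟩⬛
❓🟩⬜🟦🟩🟩🟦🟦
❓🟦⬛🟩⬜🟫🟦❓

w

❓❓❓❓❓❓❓❓❓❓❓❓
❓❓❓❓❓❓❓❓❓❓❓❓
❓❓❓❓❓❓❓❓❓❓❓❓
❓❓❓❓❓❓❓❓❓❓❓❓
❓❓❓❓🟫⬛🟩🟦🟩❓❓❓
❓❓❓❓🟩⬛⬜🟫⬜❓❓❓
❓❓❓❓🟩⬜🔴🟩🟫❓❓❓
❓❓❓❓🟩⬜🟩⬛🟩🟩❓❓
❓❓❓❓⬜⬜🟩🟦⬜🟩🟫❓
❓❓❓🟫🟩🟩🟩⬜🟦🟦🟫❓
❓❓❓⬜🟫🟦🟩🟩⬜⬛🟩❓
❓❓❓🟫⬛⬜🟩🟩🟩⬜⬜❓

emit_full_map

❓🟫⬛🟩🟦🟩❓❓
❓🟩⬛⬜🟫⬜❓❓
❓🟩⬜🔴🟩🟫❓❓
❓🟩⬜🟩⬛🟩🟩❓
❓⬜⬜🟩🟦⬜🟩🟫
🟫🟩🟩🟩⬜🟦🟦🟫
⬜🟫🟦🟩🟩⬜⬛🟩
🟫⬛⬜🟩🟩🟩⬜⬜
🟫⬜⬛🟩🟩🟩🟩🟩
🟩🟦⬛🟫⬜🟦🟩⬛
❓🟩⬜🟦🟩🟩🟦🟦
❓🟦⬛🟩⬜🟫🟦❓
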